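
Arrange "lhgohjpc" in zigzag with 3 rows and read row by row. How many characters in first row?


Zigzag "lhgohjpc" into 3 rows:
Placing characters:
  'l' => row 0
  'h' => row 1
  'g' => row 2
  'o' => row 1
  'h' => row 0
  'j' => row 1
  'p' => row 2
  'c' => row 1
Rows:
  Row 0: "lh"
  Row 1: "hojc"
  Row 2: "gp"
First row length: 2

2


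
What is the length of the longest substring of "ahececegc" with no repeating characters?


Input: "ahececegc"
Sliding window (track last position of each char):
  Position 0 ('a'): window [0,0] length 1 -- new best
  Position 1 ('h'): window [0,1] length 2 -- new best
  Position 2 ('e'): window [0,2] length 3 -- new best
  Position 3 ('c'): window [0,3] length 4 -- new best
  Position 4 ('e'): repeat (last at 2), move window start to 3
  Position 4 ('e'): window [3,4] length 2
  Position 5 ('c'): repeat (last at 3), move window start to 4
  Position 5 ('c'): window [4,5] length 2
  Position 6 ('e'): repeat (last at 4), move window start to 5
  Position 6 ('e'): window [5,6] length 2
  Position 7 ('g'): window [5,7] length 3
  Position 8 ('c'): repeat (last at 5), move window start to 6
  Position 8 ('c'): window [6,8] length 3
Longest substring with no repeats: "ahec" with length 4

4


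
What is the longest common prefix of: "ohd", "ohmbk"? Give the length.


Words: ohd, ohmbk
  Position 0: all 'o' => match
  Position 1: all 'h' => match
  Position 2: ('d', 'm') => mismatch, stop
LCP = "oh" (length 2)

2


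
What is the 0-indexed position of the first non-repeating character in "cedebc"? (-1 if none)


Input: cedebc
Character frequencies:
  'b': 1
  'c': 2
  'd': 1
  'e': 2
Scanning left to right for freq == 1:
  Position 0 ('c'): freq=2, skip
  Position 1 ('e'): freq=2, skip
  Position 2 ('d'): unique! => answer = 2

2


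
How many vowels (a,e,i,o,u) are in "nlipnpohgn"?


Input: nlipnpohgn
Checking each character:
  'n' at position 0: consonant
  'l' at position 1: consonant
  'i' at position 2: vowel (running total: 1)
  'p' at position 3: consonant
  'n' at position 4: consonant
  'p' at position 5: consonant
  'o' at position 6: vowel (running total: 2)
  'h' at position 7: consonant
  'g' at position 8: consonant
  'n' at position 9: consonant
Total vowels: 2

2


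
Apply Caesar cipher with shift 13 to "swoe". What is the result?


Caesar cipher: shift "swoe" by 13
  's' (pos 18) + 13 = pos 5 = 'f'
  'w' (pos 22) + 13 = pos 9 = 'j'
  'o' (pos 14) + 13 = pos 1 = 'b'
  'e' (pos 4) + 13 = pos 17 = 'r'
Result: fjbr

fjbr


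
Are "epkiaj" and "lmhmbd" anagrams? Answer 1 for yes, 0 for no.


Strings: "epkiaj", "lmhmbd"
Sorted first:  aeijkp
Sorted second: bdhlmm
Differ at position 0: 'a' vs 'b' => not anagrams

0


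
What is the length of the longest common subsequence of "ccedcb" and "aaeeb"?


LCS of "ccedcb" and "aaeeb"
DP table:
           a    a    e    e    b
      0    0    0    0    0    0
  c   0    0    0    0    0    0
  c   0    0    0    0    0    0
  e   0    0    0    1    1    1
  d   0    0    0    1    1    1
  c   0    0    0    1    1    1
  b   0    0    0    1    1    2
LCS length = dp[6][5] = 2

2


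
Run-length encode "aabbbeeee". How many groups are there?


Input: aabbbeeee
Scanning for consecutive runs:
  Group 1: 'a' x 2 (positions 0-1)
  Group 2: 'b' x 3 (positions 2-4)
  Group 3: 'e' x 4 (positions 5-8)
Total groups: 3

3


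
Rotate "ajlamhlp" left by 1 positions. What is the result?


Input: "ajlamhlp", rotate left by 1
First 1 characters: "a"
Remaining characters: "jlamhlp"
Concatenate remaining + first: "jlamhlp" + "a" = "jlamhlpa"

jlamhlpa


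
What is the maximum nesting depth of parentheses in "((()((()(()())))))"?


Input: "((()((()(()())))))"
Tracking depth:
  Position 0 '(': depth becomes 1
  Position 1 '(': depth becomes 2
  Position 2 '(': depth becomes 3
  Position 3 ')': depth becomes 2
  Position 4 '(': depth becomes 3
  Position 5 '(': depth becomes 4
  Position 6 '(': depth becomes 5
  Position 7 ')': depth becomes 4
  Position 8 '(': depth becomes 5
  Position 9 '(': depth becomes 6
  Position 10 ')': depth becomes 5
  Position 11 '(': depth becomes 6
  Position 12 ')': depth becomes 5
  Position 13 ')': depth becomes 4
  Position 14 ')': depth becomes 3
  Position 15 ')': depth becomes 2
  Position 16 ')': depth becomes 1
  Position 17 ')': depth becomes 0
Maximum depth reached: 6

6


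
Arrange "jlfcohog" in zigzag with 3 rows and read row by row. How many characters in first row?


Zigzag "jlfcohog" into 3 rows:
Placing characters:
  'j' => row 0
  'l' => row 1
  'f' => row 2
  'c' => row 1
  'o' => row 0
  'h' => row 1
  'o' => row 2
  'g' => row 1
Rows:
  Row 0: "jo"
  Row 1: "lchg"
  Row 2: "fo"
First row length: 2

2


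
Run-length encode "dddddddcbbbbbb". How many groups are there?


Input: dddddddcbbbbbb
Scanning for consecutive runs:
  Group 1: 'd' x 7 (positions 0-6)
  Group 2: 'c' x 1 (positions 7-7)
  Group 3: 'b' x 6 (positions 8-13)
Total groups: 3

3


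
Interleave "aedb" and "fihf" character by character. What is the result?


Interleaving "aedb" and "fihf":
  Position 0: 'a' from first, 'f' from second => "af"
  Position 1: 'e' from first, 'i' from second => "ei"
  Position 2: 'd' from first, 'h' from second => "dh"
  Position 3: 'b' from first, 'f' from second => "bf"
Result: afeidhbf

afeidhbf


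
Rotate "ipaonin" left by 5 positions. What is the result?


Input: "ipaonin", rotate left by 5
First 5 characters: "ipaon"
Remaining characters: "in"
Concatenate remaining + first: "in" + "ipaon" = "inipaon"

inipaon


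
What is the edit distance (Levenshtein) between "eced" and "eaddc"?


Computing edit distance: "eced" -> "eaddc"
DP table:
           e    a    d    d    c
      0    1    2    3    4    5
  e   1    0    1    2    3    4
  c   2    1    1    2    3    3
  e   3    2    2    2    3    4
  d   4    3    3    2    2    3
Edit distance = dp[4][5] = 3

3


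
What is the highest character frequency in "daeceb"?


Input: daeceb
Character counts:
  'a': 1
  'b': 1
  'c': 1
  'd': 1
  'e': 2
Maximum frequency: 2

2


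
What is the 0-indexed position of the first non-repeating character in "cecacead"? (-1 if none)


Input: cecacead
Character frequencies:
  'a': 2
  'c': 3
  'd': 1
  'e': 2
Scanning left to right for freq == 1:
  Position 0 ('c'): freq=3, skip
  Position 1 ('e'): freq=2, skip
  Position 2 ('c'): freq=3, skip
  Position 3 ('a'): freq=2, skip
  Position 4 ('c'): freq=3, skip
  Position 5 ('e'): freq=2, skip
  Position 6 ('a'): freq=2, skip
  Position 7 ('d'): unique! => answer = 7

7


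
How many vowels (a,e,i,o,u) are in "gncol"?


Input: gncol
Checking each character:
  'g' at position 0: consonant
  'n' at position 1: consonant
  'c' at position 2: consonant
  'o' at position 3: vowel (running total: 1)
  'l' at position 4: consonant
Total vowels: 1

1


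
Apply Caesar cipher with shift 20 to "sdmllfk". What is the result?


Caesar cipher: shift "sdmllfk" by 20
  's' (pos 18) + 20 = pos 12 = 'm'
  'd' (pos 3) + 20 = pos 23 = 'x'
  'm' (pos 12) + 20 = pos 6 = 'g'
  'l' (pos 11) + 20 = pos 5 = 'f'
  'l' (pos 11) + 20 = pos 5 = 'f'
  'f' (pos 5) + 20 = pos 25 = 'z'
  'k' (pos 10) + 20 = pos 4 = 'e'
Result: mxgffze

mxgffze


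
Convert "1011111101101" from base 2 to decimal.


Input: "1011111101101" in base 2
Positional expansion:
  Digit '1' (value 1) x 2^12 = 4096
  Digit '0' (value 0) x 2^11 = 0
  Digit '1' (value 1) x 2^10 = 1024
  Digit '1' (value 1) x 2^9 = 512
  Digit '1' (value 1) x 2^8 = 256
  Digit '1' (value 1) x 2^7 = 128
  Digit '1' (value 1) x 2^6 = 64
  Digit '1' (value 1) x 2^5 = 32
  Digit '0' (value 0) x 2^4 = 0
  Digit '1' (value 1) x 2^3 = 8
  Digit '1' (value 1) x 2^2 = 4
  Digit '0' (value 0) x 2^1 = 0
  Digit '1' (value 1) x 2^0 = 1
Sum = 6125

6125


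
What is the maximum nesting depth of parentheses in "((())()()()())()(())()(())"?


Input: "((())()()()())()(())()(())"
Tracking depth:
  Position 0 '(': depth becomes 1
  Position 1 '(': depth becomes 2
  Position 2 '(': depth becomes 3
  Position 3 ')': depth becomes 2
  Position 4 ')': depth becomes 1
  Position 5 '(': depth becomes 2
  Position 6 ')': depth becomes 1
  Position 7 '(': depth becomes 2
  Position 8 ')': depth becomes 1
  Position 9 '(': depth becomes 2
  Position 10 ')': depth becomes 1
  Position 11 '(': depth becomes 2
  Position 12 ')': depth becomes 1
  Position 13 ')': depth becomes 0
  Position 14 '(': depth becomes 1
  Position 15 ')': depth becomes 0
  Position 16 '(': depth becomes 1
  Position 17 '(': depth becomes 2
  Position 18 ')': depth becomes 1
  Position 19 ')': depth becomes 0
  Position 20 '(': depth becomes 1
  Position 21 ')': depth becomes 0
  Position 22 '(': depth becomes 1
  Position 23 '(': depth becomes 2
  Position 24 ')': depth becomes 1
  Position 25 ')': depth becomes 0
Maximum depth reached: 3

3


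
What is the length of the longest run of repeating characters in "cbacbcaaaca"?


Input: "cbacbcaaaca"
Scanning for longest run:
  Position 1 ('b'): new char, reset run to 1
  Position 2 ('a'): new char, reset run to 1
  Position 3 ('c'): new char, reset run to 1
  Position 4 ('b'): new char, reset run to 1
  Position 5 ('c'): new char, reset run to 1
  Position 6 ('a'): new char, reset run to 1
  Position 7 ('a'): continues run of 'a', length=2
  Position 8 ('a'): continues run of 'a', length=3
  Position 9 ('c'): new char, reset run to 1
  Position 10 ('a'): new char, reset run to 1
Longest run: 'a' with length 3

3


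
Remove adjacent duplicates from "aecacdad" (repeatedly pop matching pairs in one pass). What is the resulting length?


Input: aecacdad
Stack-based adjacent duplicate removal:
  Read 'a': push. Stack: a
  Read 'e': push. Stack: ae
  Read 'c': push. Stack: aec
  Read 'a': push. Stack: aeca
  Read 'c': push. Stack: aecac
  Read 'd': push. Stack: aecacd
  Read 'a': push. Stack: aecacda
  Read 'd': push. Stack: aecacdad
Final stack: "aecacdad" (length 8)

8


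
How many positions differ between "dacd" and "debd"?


Comparing "dacd" and "debd" position by position:
  Position 0: 'd' vs 'd' => same
  Position 1: 'a' vs 'e' => DIFFER
  Position 2: 'c' vs 'b' => DIFFER
  Position 3: 'd' vs 'd' => same
Positions that differ: 2

2


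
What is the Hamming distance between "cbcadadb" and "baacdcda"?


Comparing "cbcadadb" and "baacdcda" position by position:
  Position 0: 'c' vs 'b' => differ
  Position 1: 'b' vs 'a' => differ
  Position 2: 'c' vs 'a' => differ
  Position 3: 'a' vs 'c' => differ
  Position 4: 'd' vs 'd' => same
  Position 5: 'a' vs 'c' => differ
  Position 6: 'd' vs 'd' => same
  Position 7: 'b' vs 'a' => differ
Total differences (Hamming distance): 6

6


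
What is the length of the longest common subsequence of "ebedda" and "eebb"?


LCS of "ebedda" and "eebb"
DP table:
           e    e    b    b
      0    0    0    0    0
  e   0    1    1    1    1
  b   0    1    1    2    2
  e   0    1    2    2    2
  d   0    1    2    2    2
  d   0    1    2    2    2
  a   0    1    2    2    2
LCS length = dp[6][4] = 2

2


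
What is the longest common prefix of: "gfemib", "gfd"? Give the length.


Words: gfemib, gfd
  Position 0: all 'g' => match
  Position 1: all 'f' => match
  Position 2: ('e', 'd') => mismatch, stop
LCP = "gf" (length 2)

2


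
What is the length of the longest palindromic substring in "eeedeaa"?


Input: "eeedeaa"
Checking substrings for palindromes:
  [0:3] "eee" (len 3) => palindrome
  [2:5] "ede" (len 3) => palindrome
  [0:2] "ee" (len 2) => palindrome
  [1:3] "ee" (len 2) => palindrome
  [5:7] "aa" (len 2) => palindrome
Longest palindromic substring: "eee" with length 3

3


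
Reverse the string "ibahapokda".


Input: ibahapokda
Reading characters right to left:
  Position 9: 'a'
  Position 8: 'd'
  Position 7: 'k'
  Position 6: 'o'
  Position 5: 'p'
  Position 4: 'a'
  Position 3: 'h'
  Position 2: 'a'
  Position 1: 'b'
  Position 0: 'i'
Reversed: adkopahabi

adkopahabi


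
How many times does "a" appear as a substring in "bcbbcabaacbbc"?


Searching for "a" in "bcbbcabaacbbc"
Scanning each position:
  Position 0: "b" => no
  Position 1: "c" => no
  Position 2: "b" => no
  Position 3: "b" => no
  Position 4: "c" => no
  Position 5: "a" => MATCH
  Position 6: "b" => no
  Position 7: "a" => MATCH
  Position 8: "a" => MATCH
  Position 9: "c" => no
  Position 10: "b" => no
  Position 11: "b" => no
  Position 12: "c" => no
Total occurrences: 3

3


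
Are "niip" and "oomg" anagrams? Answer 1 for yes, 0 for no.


Strings: "niip", "oomg"
Sorted first:  iinp
Sorted second: gmoo
Differ at position 0: 'i' vs 'g' => not anagrams

0


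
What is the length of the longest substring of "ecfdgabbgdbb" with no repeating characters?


Input: "ecfdgabbgdbb"
Sliding window (track last position of each char):
  Position 0 ('e'): window [0,0] length 1 -- new best
  Position 1 ('c'): window [0,1] length 2 -- new best
  Position 2 ('f'): window [0,2] length 3 -- new best
  Position 3 ('d'): window [0,3] length 4 -- new best
  Position 4 ('g'): window [0,4] length 5 -- new best
  Position 5 ('a'): window [0,5] length 6 -- new best
  Position 6 ('b'): window [0,6] length 7 -- new best
  Position 7 ('b'): repeat (last at 6), move window start to 7
  Position 7 ('b'): window [7,7] length 1
  Position 8 ('g'): window [7,8] length 2
  Position 9 ('d'): window [7,9] length 3
  Position 10 ('b'): repeat (last at 7), move window start to 8
  Position 10 ('b'): window [8,10] length 3
  Position 11 ('b'): repeat (last at 10), move window start to 11
  Position 11 ('b'): window [11,11] length 1
Longest substring with no repeats: "ecfdgab" with length 7

7


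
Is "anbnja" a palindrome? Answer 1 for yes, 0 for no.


Input: anbnja
Reversed: ajnbna
  Compare pos 0 ('a') with pos 5 ('a'): match
  Compare pos 1 ('n') with pos 4 ('j'): MISMATCH
  Compare pos 2 ('b') with pos 3 ('n'): MISMATCH
Result: not a palindrome

0


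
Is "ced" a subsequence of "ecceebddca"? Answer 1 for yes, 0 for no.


Check if "ced" is a subsequence of "ecceebddca"
Greedy scan:
  Position 0 ('e'): no match needed
  Position 1 ('c'): matches sub[0] = 'c'
  Position 2 ('c'): no match needed
  Position 3 ('e'): matches sub[1] = 'e'
  Position 4 ('e'): no match needed
  Position 5 ('b'): no match needed
  Position 6 ('d'): matches sub[2] = 'd'
  Position 7 ('d'): no match needed
  Position 8 ('c'): no match needed
  Position 9 ('a'): no match needed
All 3 characters matched => is a subsequence

1


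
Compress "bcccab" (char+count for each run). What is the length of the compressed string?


Input: bcccab
Runs:
  'b' x 1 => "b1"
  'c' x 3 => "c3"
  'a' x 1 => "a1"
  'b' x 1 => "b1"
Compressed: "b1c3a1b1"
Compressed length: 8

8


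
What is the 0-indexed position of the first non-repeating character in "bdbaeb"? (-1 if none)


Input: bdbaeb
Character frequencies:
  'a': 1
  'b': 3
  'd': 1
  'e': 1
Scanning left to right for freq == 1:
  Position 0 ('b'): freq=3, skip
  Position 1 ('d'): unique! => answer = 1

1


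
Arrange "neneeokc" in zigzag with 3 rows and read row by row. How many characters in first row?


Zigzag "neneeokc" into 3 rows:
Placing characters:
  'n' => row 0
  'e' => row 1
  'n' => row 2
  'e' => row 1
  'e' => row 0
  'o' => row 1
  'k' => row 2
  'c' => row 1
Rows:
  Row 0: "ne"
  Row 1: "eeoc"
  Row 2: "nk"
First row length: 2

2


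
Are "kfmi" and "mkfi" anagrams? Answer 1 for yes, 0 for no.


Strings: "kfmi", "mkfi"
Sorted first:  fikm
Sorted second: fikm
Sorted forms match => anagrams

1


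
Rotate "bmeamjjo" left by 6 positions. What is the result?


Input: "bmeamjjo", rotate left by 6
First 6 characters: "bmeamj"
Remaining characters: "jo"
Concatenate remaining + first: "jo" + "bmeamj" = "jobmeamj"

jobmeamj


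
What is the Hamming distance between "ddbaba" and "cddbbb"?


Comparing "ddbaba" and "cddbbb" position by position:
  Position 0: 'd' vs 'c' => differ
  Position 1: 'd' vs 'd' => same
  Position 2: 'b' vs 'd' => differ
  Position 3: 'a' vs 'b' => differ
  Position 4: 'b' vs 'b' => same
  Position 5: 'a' vs 'b' => differ
Total differences (Hamming distance): 4

4


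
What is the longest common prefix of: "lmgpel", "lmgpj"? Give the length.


Words: lmgpel, lmgpj
  Position 0: all 'l' => match
  Position 1: all 'm' => match
  Position 2: all 'g' => match
  Position 3: all 'p' => match
  Position 4: ('e', 'j') => mismatch, stop
LCP = "lmgp" (length 4)

4


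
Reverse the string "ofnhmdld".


Input: ofnhmdld
Reading characters right to left:
  Position 7: 'd'
  Position 6: 'l'
  Position 5: 'd'
  Position 4: 'm'
  Position 3: 'h'
  Position 2: 'n'
  Position 1: 'f'
  Position 0: 'o'
Reversed: dldmhnfo

dldmhnfo


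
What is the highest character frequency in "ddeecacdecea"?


Input: ddeecacdecea
Character counts:
  'a': 2
  'c': 3
  'd': 3
  'e': 4
Maximum frequency: 4

4


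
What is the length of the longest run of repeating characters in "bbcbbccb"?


Input: "bbcbbccb"
Scanning for longest run:
  Position 1 ('b'): continues run of 'b', length=2
  Position 2 ('c'): new char, reset run to 1
  Position 3 ('b'): new char, reset run to 1
  Position 4 ('b'): continues run of 'b', length=2
  Position 5 ('c'): new char, reset run to 1
  Position 6 ('c'): continues run of 'c', length=2
  Position 7 ('b'): new char, reset run to 1
Longest run: 'b' with length 2

2


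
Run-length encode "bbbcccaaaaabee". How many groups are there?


Input: bbbcccaaaaabee
Scanning for consecutive runs:
  Group 1: 'b' x 3 (positions 0-2)
  Group 2: 'c' x 3 (positions 3-5)
  Group 3: 'a' x 5 (positions 6-10)
  Group 4: 'b' x 1 (positions 11-11)
  Group 5: 'e' x 2 (positions 12-13)
Total groups: 5

5


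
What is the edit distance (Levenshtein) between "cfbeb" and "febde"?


Computing edit distance: "cfbeb" -> "febde"
DP table:
           f    e    b    d    e
      0    1    2    3    4    5
  c   1    1    2    3    4    5
  f   2    1    2    3    4    5
  b   3    2    2    2    3    4
  e   4    3    2    3    3    3
  b   5    4    3    2    3    4
Edit distance = dp[5][5] = 4

4


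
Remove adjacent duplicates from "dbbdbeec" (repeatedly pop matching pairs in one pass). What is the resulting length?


Input: dbbdbeec
Stack-based adjacent duplicate removal:
  Read 'd': push. Stack: d
  Read 'b': push. Stack: db
  Read 'b': matches stack top 'b' => pop. Stack: d
  Read 'd': matches stack top 'd' => pop. Stack: (empty)
  Read 'b': push. Stack: b
  Read 'e': push. Stack: be
  Read 'e': matches stack top 'e' => pop. Stack: b
  Read 'c': push. Stack: bc
Final stack: "bc" (length 2)

2


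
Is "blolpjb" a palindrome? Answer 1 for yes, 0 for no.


Input: blolpjb
Reversed: bjplolb
  Compare pos 0 ('b') with pos 6 ('b'): match
  Compare pos 1 ('l') with pos 5 ('j'): MISMATCH
  Compare pos 2 ('o') with pos 4 ('p'): MISMATCH
Result: not a palindrome

0


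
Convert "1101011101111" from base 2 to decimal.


Input: "1101011101111" in base 2
Positional expansion:
  Digit '1' (value 1) x 2^12 = 4096
  Digit '1' (value 1) x 2^11 = 2048
  Digit '0' (value 0) x 2^10 = 0
  Digit '1' (value 1) x 2^9 = 512
  Digit '0' (value 0) x 2^8 = 0
  Digit '1' (value 1) x 2^7 = 128
  Digit '1' (value 1) x 2^6 = 64
  Digit '1' (value 1) x 2^5 = 32
  Digit '0' (value 0) x 2^4 = 0
  Digit '1' (value 1) x 2^3 = 8
  Digit '1' (value 1) x 2^2 = 4
  Digit '1' (value 1) x 2^1 = 2
  Digit '1' (value 1) x 2^0 = 1
Sum = 6895

6895


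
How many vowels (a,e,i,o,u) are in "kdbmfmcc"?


Input: kdbmfmcc
Checking each character:
  'k' at position 0: consonant
  'd' at position 1: consonant
  'b' at position 2: consonant
  'm' at position 3: consonant
  'f' at position 4: consonant
  'm' at position 5: consonant
  'c' at position 6: consonant
  'c' at position 7: consonant
Total vowels: 0

0


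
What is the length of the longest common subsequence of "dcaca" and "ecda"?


LCS of "dcaca" and "ecda"
DP table:
           e    c    d    a
      0    0    0    0    0
  d   0    0    0    1    1
  c   0    0    1    1    1
  a   0    0    1    1    2
  c   0    0    1    1    2
  a   0    0    1    1    2
LCS length = dp[5][4] = 2

2


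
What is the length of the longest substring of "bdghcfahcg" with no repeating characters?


Input: "bdghcfahcg"
Sliding window (track last position of each char):
  Position 0 ('b'): window [0,0] length 1 -- new best
  Position 1 ('d'): window [0,1] length 2 -- new best
  Position 2 ('g'): window [0,2] length 3 -- new best
  Position 3 ('h'): window [0,3] length 4 -- new best
  Position 4 ('c'): window [0,4] length 5 -- new best
  Position 5 ('f'): window [0,5] length 6 -- new best
  Position 6 ('a'): window [0,6] length 7 -- new best
  Position 7 ('h'): repeat (last at 3), move window start to 4
  Position 7 ('h'): window [4,7] length 4
  Position 8 ('c'): repeat (last at 4), move window start to 5
  Position 8 ('c'): window [5,8] length 4
  Position 9 ('g'): window [5,9] length 5
Longest substring with no repeats: "bdghcfa" with length 7

7


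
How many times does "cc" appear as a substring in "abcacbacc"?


Searching for "cc" in "abcacbacc"
Scanning each position:
  Position 0: "ab" => no
  Position 1: "bc" => no
  Position 2: "ca" => no
  Position 3: "ac" => no
  Position 4: "cb" => no
  Position 5: "ba" => no
  Position 6: "ac" => no
  Position 7: "cc" => MATCH
Total occurrences: 1

1


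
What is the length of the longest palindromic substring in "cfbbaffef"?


Input: "cfbbaffef"
Checking substrings for palindromes:
  [6:9] "fef" (len 3) => palindrome
  [2:4] "bb" (len 2) => palindrome
  [5:7] "ff" (len 2) => palindrome
Longest palindromic substring: "fef" with length 3

3


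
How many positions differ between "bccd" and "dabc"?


Comparing "bccd" and "dabc" position by position:
  Position 0: 'b' vs 'd' => DIFFER
  Position 1: 'c' vs 'a' => DIFFER
  Position 2: 'c' vs 'b' => DIFFER
  Position 3: 'd' vs 'c' => DIFFER
Positions that differ: 4

4


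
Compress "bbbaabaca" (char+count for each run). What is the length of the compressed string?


Input: bbbaabaca
Runs:
  'b' x 3 => "b3"
  'a' x 2 => "a2"
  'b' x 1 => "b1"
  'a' x 1 => "a1"
  'c' x 1 => "c1"
  'a' x 1 => "a1"
Compressed: "b3a2b1a1c1a1"
Compressed length: 12

12


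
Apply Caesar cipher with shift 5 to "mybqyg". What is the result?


Caesar cipher: shift "mybqyg" by 5
  'm' (pos 12) + 5 = pos 17 = 'r'
  'y' (pos 24) + 5 = pos 3 = 'd'
  'b' (pos 1) + 5 = pos 6 = 'g'
  'q' (pos 16) + 5 = pos 21 = 'v'
  'y' (pos 24) + 5 = pos 3 = 'd'
  'g' (pos 6) + 5 = pos 11 = 'l'
Result: rdgvdl

rdgvdl


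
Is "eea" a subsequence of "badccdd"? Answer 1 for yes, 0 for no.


Check if "eea" is a subsequence of "badccdd"
Greedy scan:
  Position 0 ('b'): no match needed
  Position 1 ('a'): no match needed
  Position 2 ('d'): no match needed
  Position 3 ('c'): no match needed
  Position 4 ('c'): no match needed
  Position 5 ('d'): no match needed
  Position 6 ('d'): no match needed
Only matched 0/3 characters => not a subsequence

0


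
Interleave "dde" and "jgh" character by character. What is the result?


Interleaving "dde" and "jgh":
  Position 0: 'd' from first, 'j' from second => "dj"
  Position 1: 'd' from first, 'g' from second => "dg"
  Position 2: 'e' from first, 'h' from second => "eh"
Result: djdgeh

djdgeh


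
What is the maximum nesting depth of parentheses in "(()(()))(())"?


Input: "(()(()))(())"
Tracking depth:
  Position 0 '(': depth becomes 1
  Position 1 '(': depth becomes 2
  Position 2 ')': depth becomes 1
  Position 3 '(': depth becomes 2
  Position 4 '(': depth becomes 3
  Position 5 ')': depth becomes 2
  Position 6 ')': depth becomes 1
  Position 7 ')': depth becomes 0
  Position 8 '(': depth becomes 1
  Position 9 '(': depth becomes 2
  Position 10 ')': depth becomes 1
  Position 11 ')': depth becomes 0
Maximum depth reached: 3

3


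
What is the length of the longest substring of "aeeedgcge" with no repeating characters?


Input: "aeeedgcge"
Sliding window (track last position of each char):
  Position 0 ('a'): window [0,0] length 1 -- new best
  Position 1 ('e'): window [0,1] length 2 -- new best
  Position 2 ('e'): repeat (last at 1), move window start to 2
  Position 2 ('e'): window [2,2] length 1
  Position 3 ('e'): repeat (last at 2), move window start to 3
  Position 3 ('e'): window [3,3] length 1
  Position 4 ('d'): window [3,4] length 2
  Position 5 ('g'): window [3,5] length 3 -- new best
  Position 6 ('c'): window [3,6] length 4 -- new best
  Position 7 ('g'): repeat (last at 5), move window start to 6
  Position 7 ('g'): window [6,7] length 2
  Position 8 ('e'): window [6,8] length 3
Longest substring with no repeats: "edgc" with length 4

4


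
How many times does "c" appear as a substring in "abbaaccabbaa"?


Searching for "c" in "abbaaccabbaa"
Scanning each position:
  Position 0: "a" => no
  Position 1: "b" => no
  Position 2: "b" => no
  Position 3: "a" => no
  Position 4: "a" => no
  Position 5: "c" => MATCH
  Position 6: "c" => MATCH
  Position 7: "a" => no
  Position 8: "b" => no
  Position 9: "b" => no
  Position 10: "a" => no
  Position 11: "a" => no
Total occurrences: 2

2


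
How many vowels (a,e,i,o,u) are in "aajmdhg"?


Input: aajmdhg
Checking each character:
  'a' at position 0: vowel (running total: 1)
  'a' at position 1: vowel (running total: 2)
  'j' at position 2: consonant
  'm' at position 3: consonant
  'd' at position 4: consonant
  'h' at position 5: consonant
  'g' at position 6: consonant
Total vowels: 2

2


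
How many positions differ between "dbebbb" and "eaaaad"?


Comparing "dbebbb" and "eaaaad" position by position:
  Position 0: 'd' vs 'e' => DIFFER
  Position 1: 'b' vs 'a' => DIFFER
  Position 2: 'e' vs 'a' => DIFFER
  Position 3: 'b' vs 'a' => DIFFER
  Position 4: 'b' vs 'a' => DIFFER
  Position 5: 'b' vs 'd' => DIFFER
Positions that differ: 6

6


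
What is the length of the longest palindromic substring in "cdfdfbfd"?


Input: "cdfdfbfd"
Checking substrings for palindromes:
  [3:8] "dfbfd" (len 5) => palindrome
  [1:4] "dfd" (len 3) => palindrome
  [2:5] "fdf" (len 3) => palindrome
  [4:7] "fbf" (len 3) => palindrome
Longest palindromic substring: "dfbfd" with length 5

5


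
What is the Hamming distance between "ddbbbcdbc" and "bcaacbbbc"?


Comparing "ddbbbcdbc" and "bcaacbbbc" position by position:
  Position 0: 'd' vs 'b' => differ
  Position 1: 'd' vs 'c' => differ
  Position 2: 'b' vs 'a' => differ
  Position 3: 'b' vs 'a' => differ
  Position 4: 'b' vs 'c' => differ
  Position 5: 'c' vs 'b' => differ
  Position 6: 'd' vs 'b' => differ
  Position 7: 'b' vs 'b' => same
  Position 8: 'c' vs 'c' => same
Total differences (Hamming distance): 7

7


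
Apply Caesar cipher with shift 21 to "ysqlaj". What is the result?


Caesar cipher: shift "ysqlaj" by 21
  'y' (pos 24) + 21 = pos 19 = 't'
  's' (pos 18) + 21 = pos 13 = 'n'
  'q' (pos 16) + 21 = pos 11 = 'l'
  'l' (pos 11) + 21 = pos 6 = 'g'
  'a' (pos 0) + 21 = pos 21 = 'v'
  'j' (pos 9) + 21 = pos 4 = 'e'
Result: tnlgve

tnlgve


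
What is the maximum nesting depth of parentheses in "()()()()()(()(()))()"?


Input: "()()()()()(()(()))()"
Tracking depth:
  Position 0 '(': depth becomes 1
  Position 1 ')': depth becomes 0
  Position 2 '(': depth becomes 1
  Position 3 ')': depth becomes 0
  Position 4 '(': depth becomes 1
  Position 5 ')': depth becomes 0
  Position 6 '(': depth becomes 1
  Position 7 ')': depth becomes 0
  Position 8 '(': depth becomes 1
  Position 9 ')': depth becomes 0
  Position 10 '(': depth becomes 1
  Position 11 '(': depth becomes 2
  Position 12 ')': depth becomes 1
  Position 13 '(': depth becomes 2
  Position 14 '(': depth becomes 3
  Position 15 ')': depth becomes 2
  Position 16 ')': depth becomes 1
  Position 17 ')': depth becomes 0
  Position 18 '(': depth becomes 1
  Position 19 ')': depth becomes 0
Maximum depth reached: 3

3


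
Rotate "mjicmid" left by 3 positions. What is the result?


Input: "mjicmid", rotate left by 3
First 3 characters: "mji"
Remaining characters: "cmid"
Concatenate remaining + first: "cmid" + "mji" = "cmidmji"

cmidmji


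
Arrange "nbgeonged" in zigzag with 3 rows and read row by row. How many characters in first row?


Zigzag "nbgeonged" into 3 rows:
Placing characters:
  'n' => row 0
  'b' => row 1
  'g' => row 2
  'e' => row 1
  'o' => row 0
  'n' => row 1
  'g' => row 2
  'e' => row 1
  'd' => row 0
Rows:
  Row 0: "nod"
  Row 1: "bene"
  Row 2: "gg"
First row length: 3

3


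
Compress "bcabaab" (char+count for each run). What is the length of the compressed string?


Input: bcabaab
Runs:
  'b' x 1 => "b1"
  'c' x 1 => "c1"
  'a' x 1 => "a1"
  'b' x 1 => "b1"
  'a' x 2 => "a2"
  'b' x 1 => "b1"
Compressed: "b1c1a1b1a2b1"
Compressed length: 12

12


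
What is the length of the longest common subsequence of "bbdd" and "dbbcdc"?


LCS of "bbdd" and "dbbcdc"
DP table:
           d    b    b    c    d    c
      0    0    0    0    0    0    0
  b   0    0    1    1    1    1    1
  b   0    0    1    2    2    2    2
  d   0    1    1    2    2    3    3
  d   0    1    1    2    2    3    3
LCS length = dp[4][6] = 3

3


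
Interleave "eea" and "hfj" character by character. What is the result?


Interleaving "eea" and "hfj":
  Position 0: 'e' from first, 'h' from second => "eh"
  Position 1: 'e' from first, 'f' from second => "ef"
  Position 2: 'a' from first, 'j' from second => "aj"
Result: ehefaj

ehefaj


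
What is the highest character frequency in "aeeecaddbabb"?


Input: aeeecaddbabb
Character counts:
  'a': 3
  'b': 3
  'c': 1
  'd': 2
  'e': 3
Maximum frequency: 3

3


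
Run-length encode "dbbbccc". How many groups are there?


Input: dbbbccc
Scanning for consecutive runs:
  Group 1: 'd' x 1 (positions 0-0)
  Group 2: 'b' x 3 (positions 1-3)
  Group 3: 'c' x 3 (positions 4-6)
Total groups: 3

3


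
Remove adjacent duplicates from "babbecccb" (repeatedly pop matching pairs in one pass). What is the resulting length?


Input: babbecccb
Stack-based adjacent duplicate removal:
  Read 'b': push. Stack: b
  Read 'a': push. Stack: ba
  Read 'b': push. Stack: bab
  Read 'b': matches stack top 'b' => pop. Stack: ba
  Read 'e': push. Stack: bae
  Read 'c': push. Stack: baec
  Read 'c': matches stack top 'c' => pop. Stack: bae
  Read 'c': push. Stack: baec
  Read 'b': push. Stack: baecb
Final stack: "baecb" (length 5)

5


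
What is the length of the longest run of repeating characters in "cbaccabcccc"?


Input: "cbaccabcccc"
Scanning for longest run:
  Position 1 ('b'): new char, reset run to 1
  Position 2 ('a'): new char, reset run to 1
  Position 3 ('c'): new char, reset run to 1
  Position 4 ('c'): continues run of 'c', length=2
  Position 5 ('a'): new char, reset run to 1
  Position 6 ('b'): new char, reset run to 1
  Position 7 ('c'): new char, reset run to 1
  Position 8 ('c'): continues run of 'c', length=2
  Position 9 ('c'): continues run of 'c', length=3
  Position 10 ('c'): continues run of 'c', length=4
Longest run: 'c' with length 4

4


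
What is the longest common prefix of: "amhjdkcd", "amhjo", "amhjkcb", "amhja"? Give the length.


Words: amhjdkcd, amhjo, amhjkcb, amhja
  Position 0: all 'a' => match
  Position 1: all 'm' => match
  Position 2: all 'h' => match
  Position 3: all 'j' => match
  Position 4: ('d', 'o', 'k', 'a') => mismatch, stop
LCP = "amhj" (length 4)

4


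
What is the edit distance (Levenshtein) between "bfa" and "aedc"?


Computing edit distance: "bfa" -> "aedc"
DP table:
           a    e    d    c
      0    1    2    3    4
  b   1    1    2    3    4
  f   2    2    2    3    4
  a   3    2    3    3    4
Edit distance = dp[3][4] = 4

4


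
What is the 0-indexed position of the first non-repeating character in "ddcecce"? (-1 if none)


Input: ddcecce
Character frequencies:
  'c': 3
  'd': 2
  'e': 2
Scanning left to right for freq == 1:
  Position 0 ('d'): freq=2, skip
  Position 1 ('d'): freq=2, skip
  Position 2 ('c'): freq=3, skip
  Position 3 ('e'): freq=2, skip
  Position 4 ('c'): freq=3, skip
  Position 5 ('c'): freq=3, skip
  Position 6 ('e'): freq=2, skip
  No unique character found => answer = -1

-1


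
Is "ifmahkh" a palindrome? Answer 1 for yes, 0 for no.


Input: ifmahkh
Reversed: hkhamfi
  Compare pos 0 ('i') with pos 6 ('h'): MISMATCH
  Compare pos 1 ('f') with pos 5 ('k'): MISMATCH
  Compare pos 2 ('m') with pos 4 ('h'): MISMATCH
Result: not a palindrome

0


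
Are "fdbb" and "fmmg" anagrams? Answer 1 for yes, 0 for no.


Strings: "fdbb", "fmmg"
Sorted first:  bbdf
Sorted second: fgmm
Differ at position 0: 'b' vs 'f' => not anagrams

0


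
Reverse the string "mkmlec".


Input: mkmlec
Reading characters right to left:
  Position 5: 'c'
  Position 4: 'e'
  Position 3: 'l'
  Position 2: 'm'
  Position 1: 'k'
  Position 0: 'm'
Reversed: celmkm

celmkm


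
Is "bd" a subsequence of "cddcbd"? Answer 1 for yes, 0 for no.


Check if "bd" is a subsequence of "cddcbd"
Greedy scan:
  Position 0 ('c'): no match needed
  Position 1 ('d'): no match needed
  Position 2 ('d'): no match needed
  Position 3 ('c'): no match needed
  Position 4 ('b'): matches sub[0] = 'b'
  Position 5 ('d'): matches sub[1] = 'd'
All 2 characters matched => is a subsequence

1


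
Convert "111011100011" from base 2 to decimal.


Input: "111011100011" in base 2
Positional expansion:
  Digit '1' (value 1) x 2^11 = 2048
  Digit '1' (value 1) x 2^10 = 1024
  Digit '1' (value 1) x 2^9 = 512
  Digit '0' (value 0) x 2^8 = 0
  Digit '1' (value 1) x 2^7 = 128
  Digit '1' (value 1) x 2^6 = 64
  Digit '1' (value 1) x 2^5 = 32
  Digit '0' (value 0) x 2^4 = 0
  Digit '0' (value 0) x 2^3 = 0
  Digit '0' (value 0) x 2^2 = 0
  Digit '1' (value 1) x 2^1 = 2
  Digit '1' (value 1) x 2^0 = 1
Sum = 3811

3811


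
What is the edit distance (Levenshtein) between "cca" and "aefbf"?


Computing edit distance: "cca" -> "aefbf"
DP table:
           a    e    f    b    f
      0    1    2    3    4    5
  c   1    1    2    3    4    5
  c   2    2    2    3    4    5
  a   3    2    3    3    4    5
Edit distance = dp[3][5] = 5

5


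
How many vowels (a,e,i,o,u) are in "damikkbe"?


Input: damikkbe
Checking each character:
  'd' at position 0: consonant
  'a' at position 1: vowel (running total: 1)
  'm' at position 2: consonant
  'i' at position 3: vowel (running total: 2)
  'k' at position 4: consonant
  'k' at position 5: consonant
  'b' at position 6: consonant
  'e' at position 7: vowel (running total: 3)
Total vowels: 3

3


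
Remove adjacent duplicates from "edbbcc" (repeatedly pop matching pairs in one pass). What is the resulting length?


Input: edbbcc
Stack-based adjacent duplicate removal:
  Read 'e': push. Stack: e
  Read 'd': push. Stack: ed
  Read 'b': push. Stack: edb
  Read 'b': matches stack top 'b' => pop. Stack: ed
  Read 'c': push. Stack: edc
  Read 'c': matches stack top 'c' => pop. Stack: ed
Final stack: "ed" (length 2)

2


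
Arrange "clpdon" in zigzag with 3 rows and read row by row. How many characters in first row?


Zigzag "clpdon" into 3 rows:
Placing characters:
  'c' => row 0
  'l' => row 1
  'p' => row 2
  'd' => row 1
  'o' => row 0
  'n' => row 1
Rows:
  Row 0: "co"
  Row 1: "ldn"
  Row 2: "p"
First row length: 2

2


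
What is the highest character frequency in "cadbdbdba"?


Input: cadbdbdba
Character counts:
  'a': 2
  'b': 3
  'c': 1
  'd': 3
Maximum frequency: 3

3


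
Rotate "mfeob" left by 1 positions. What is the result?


Input: "mfeob", rotate left by 1
First 1 characters: "m"
Remaining characters: "feob"
Concatenate remaining + first: "feob" + "m" = "feobm"

feobm


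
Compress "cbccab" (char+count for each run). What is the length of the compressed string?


Input: cbccab
Runs:
  'c' x 1 => "c1"
  'b' x 1 => "b1"
  'c' x 2 => "c2"
  'a' x 1 => "a1"
  'b' x 1 => "b1"
Compressed: "c1b1c2a1b1"
Compressed length: 10

10


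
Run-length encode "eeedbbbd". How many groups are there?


Input: eeedbbbd
Scanning for consecutive runs:
  Group 1: 'e' x 3 (positions 0-2)
  Group 2: 'd' x 1 (positions 3-3)
  Group 3: 'b' x 3 (positions 4-6)
  Group 4: 'd' x 1 (positions 7-7)
Total groups: 4

4


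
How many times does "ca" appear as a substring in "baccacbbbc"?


Searching for "ca" in "baccacbbbc"
Scanning each position:
  Position 0: "ba" => no
  Position 1: "ac" => no
  Position 2: "cc" => no
  Position 3: "ca" => MATCH
  Position 4: "ac" => no
  Position 5: "cb" => no
  Position 6: "bb" => no
  Position 7: "bb" => no
  Position 8: "bc" => no
Total occurrences: 1

1


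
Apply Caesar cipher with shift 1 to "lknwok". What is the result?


Caesar cipher: shift "lknwok" by 1
  'l' (pos 11) + 1 = pos 12 = 'm'
  'k' (pos 10) + 1 = pos 11 = 'l'
  'n' (pos 13) + 1 = pos 14 = 'o'
  'w' (pos 22) + 1 = pos 23 = 'x'
  'o' (pos 14) + 1 = pos 15 = 'p'
  'k' (pos 10) + 1 = pos 11 = 'l'
Result: mloxpl

mloxpl


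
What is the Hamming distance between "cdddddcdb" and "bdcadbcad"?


Comparing "cdddddcdb" and "bdcadbcad" position by position:
  Position 0: 'c' vs 'b' => differ
  Position 1: 'd' vs 'd' => same
  Position 2: 'd' vs 'c' => differ
  Position 3: 'd' vs 'a' => differ
  Position 4: 'd' vs 'd' => same
  Position 5: 'd' vs 'b' => differ
  Position 6: 'c' vs 'c' => same
  Position 7: 'd' vs 'a' => differ
  Position 8: 'b' vs 'd' => differ
Total differences (Hamming distance): 6

6


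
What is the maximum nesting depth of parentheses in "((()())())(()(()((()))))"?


Input: "((()())())(()(()((()))))"
Tracking depth:
  Position 0 '(': depth becomes 1
  Position 1 '(': depth becomes 2
  Position 2 '(': depth becomes 3
  Position 3 ')': depth becomes 2
  Position 4 '(': depth becomes 3
  Position 5 ')': depth becomes 2
  Position 6 ')': depth becomes 1
  Position 7 '(': depth becomes 2
  Position 8 ')': depth becomes 1
  Position 9 ')': depth becomes 0
  Position 10 '(': depth becomes 1
  Position 11 '(': depth becomes 2
  Position 12 ')': depth becomes 1
  Position 13 '(': depth becomes 2
  Position 14 '(': depth becomes 3
  Position 15 ')': depth becomes 2
  Position 16 '(': depth becomes 3
  Position 17 '(': depth becomes 4
  Position 18 '(': depth becomes 5
  Position 19 ')': depth becomes 4
  Position 20 ')': depth becomes 3
  Position 21 ')': depth becomes 2
  Position 22 ')': depth becomes 1
  Position 23 ')': depth becomes 0
Maximum depth reached: 5

5


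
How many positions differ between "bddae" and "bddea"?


Comparing "bddae" and "bddea" position by position:
  Position 0: 'b' vs 'b' => same
  Position 1: 'd' vs 'd' => same
  Position 2: 'd' vs 'd' => same
  Position 3: 'a' vs 'e' => DIFFER
  Position 4: 'e' vs 'a' => DIFFER
Positions that differ: 2

2


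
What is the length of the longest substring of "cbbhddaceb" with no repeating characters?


Input: "cbbhddaceb"
Sliding window (track last position of each char):
  Position 0 ('c'): window [0,0] length 1 -- new best
  Position 1 ('b'): window [0,1] length 2 -- new best
  Position 2 ('b'): repeat (last at 1), move window start to 2
  Position 2 ('b'): window [2,2] length 1
  Position 3 ('h'): window [2,3] length 2
  Position 4 ('d'): window [2,4] length 3 -- new best
  Position 5 ('d'): repeat (last at 4), move window start to 5
  Position 5 ('d'): window [5,5] length 1
  Position 6 ('a'): window [5,6] length 2
  Position 7 ('c'): window [5,7] length 3
  Position 8 ('e'): window [5,8] length 4 -- new best
  Position 9 ('b'): window [5,9] length 5 -- new best
Longest substring with no repeats: "daceb" with length 5

5


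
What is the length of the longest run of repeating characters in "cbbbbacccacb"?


Input: "cbbbbacccacb"
Scanning for longest run:
  Position 1 ('b'): new char, reset run to 1
  Position 2 ('b'): continues run of 'b', length=2
  Position 3 ('b'): continues run of 'b', length=3
  Position 4 ('b'): continues run of 'b', length=4
  Position 5 ('a'): new char, reset run to 1
  Position 6 ('c'): new char, reset run to 1
  Position 7 ('c'): continues run of 'c', length=2
  Position 8 ('c'): continues run of 'c', length=3
  Position 9 ('a'): new char, reset run to 1
  Position 10 ('c'): new char, reset run to 1
  Position 11 ('b'): new char, reset run to 1
Longest run: 'b' with length 4

4
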